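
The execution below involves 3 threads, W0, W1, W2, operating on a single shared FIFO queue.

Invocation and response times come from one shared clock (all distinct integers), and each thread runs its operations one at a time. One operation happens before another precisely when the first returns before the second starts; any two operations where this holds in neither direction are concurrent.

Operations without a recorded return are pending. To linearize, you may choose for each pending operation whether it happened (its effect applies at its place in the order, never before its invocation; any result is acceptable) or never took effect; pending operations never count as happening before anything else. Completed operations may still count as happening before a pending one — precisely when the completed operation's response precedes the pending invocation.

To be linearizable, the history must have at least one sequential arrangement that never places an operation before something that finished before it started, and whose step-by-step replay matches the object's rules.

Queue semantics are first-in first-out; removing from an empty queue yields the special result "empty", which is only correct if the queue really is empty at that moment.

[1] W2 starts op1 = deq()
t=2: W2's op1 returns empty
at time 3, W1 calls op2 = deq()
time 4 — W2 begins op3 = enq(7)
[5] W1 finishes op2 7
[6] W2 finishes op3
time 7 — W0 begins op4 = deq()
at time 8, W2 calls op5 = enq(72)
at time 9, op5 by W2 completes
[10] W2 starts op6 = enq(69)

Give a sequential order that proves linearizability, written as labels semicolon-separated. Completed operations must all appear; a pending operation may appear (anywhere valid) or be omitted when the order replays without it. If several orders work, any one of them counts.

1. op1 deq() → empty, leaving queue <>
2. op3 enq(7), leaving queue <7>
3. op2 deq() → 7, leaving queue <>
4. op4 deq() (pending, included), leaving queue <>
5. op5 enq(72), leaving queue <72>

op1; op3; op2; op4; op5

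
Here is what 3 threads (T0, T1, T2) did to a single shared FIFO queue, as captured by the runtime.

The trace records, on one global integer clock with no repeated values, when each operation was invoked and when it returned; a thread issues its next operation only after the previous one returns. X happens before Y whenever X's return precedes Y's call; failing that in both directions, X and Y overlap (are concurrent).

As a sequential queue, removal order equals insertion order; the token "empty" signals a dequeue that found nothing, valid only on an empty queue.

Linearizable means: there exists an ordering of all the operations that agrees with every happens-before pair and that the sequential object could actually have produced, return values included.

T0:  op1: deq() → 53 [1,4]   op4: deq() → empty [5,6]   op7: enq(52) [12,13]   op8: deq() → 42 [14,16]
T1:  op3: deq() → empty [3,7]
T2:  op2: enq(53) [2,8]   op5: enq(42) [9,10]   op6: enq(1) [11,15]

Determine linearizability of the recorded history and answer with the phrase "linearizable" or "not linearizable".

linearizable

one valid linearization: op2, op1, op3, op4, op5, op6, op7, op8
step 1: op2 enq(53) — queue <53>
step 2: op1 deq() → 53 — queue <>
step 3: op3 deq() → empty — queue <>
step 4: op4 deq() → empty — queue <>
step 5: op5 enq(42) — queue <42>
step 6: op6 enq(1) — queue <42,1>
step 7: op7 enq(52) — queue <42,1,52>
step 8: op8 deq() → 42 — queue <1,52>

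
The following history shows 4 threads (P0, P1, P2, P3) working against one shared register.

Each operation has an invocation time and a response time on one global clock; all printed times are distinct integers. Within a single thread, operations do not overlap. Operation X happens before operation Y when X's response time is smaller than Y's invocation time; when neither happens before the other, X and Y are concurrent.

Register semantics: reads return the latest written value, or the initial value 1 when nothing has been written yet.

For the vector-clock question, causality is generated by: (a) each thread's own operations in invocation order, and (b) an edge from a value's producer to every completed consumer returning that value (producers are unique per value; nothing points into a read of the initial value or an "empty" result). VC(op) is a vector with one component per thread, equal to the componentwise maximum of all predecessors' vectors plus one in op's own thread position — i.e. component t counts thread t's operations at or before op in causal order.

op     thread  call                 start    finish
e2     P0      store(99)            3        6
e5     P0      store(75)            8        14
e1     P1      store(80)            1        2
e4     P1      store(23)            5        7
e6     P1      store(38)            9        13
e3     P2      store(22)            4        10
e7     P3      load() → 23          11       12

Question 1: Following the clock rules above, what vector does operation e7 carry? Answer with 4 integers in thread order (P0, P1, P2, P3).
(0, 2, 0, 1)

root op e3, invoked 4: fresh clock plus P2's own tick → (0, 0, 1, 0)
root op e1, invoked 1: fresh clock plus P1's own tick → (0, 1, 0, 0)
root op e2, invoked 3: fresh clock plus P0's own tick → (1, 0, 0, 0)
merge at e4 (invoked 5): VC(e1)=(0, 1, 0, 0), own-thread bump on P1 → (0, 2, 0, 0)
merge at e5 (invoked 8): VC(e2)=(1, 0, 0, 0), own-thread bump on P0 → (2, 0, 0, 0)
merge at e7 (invoked 11): VC(e4)=(0, 2, 0, 0), own-thread bump on P3 → (0, 2, 0, 1)
merge at e6 (invoked 9): VC(e4)=(0, 2, 0, 0), own-thread bump on P1 → (0, 3, 0, 0)
target: VC(e7) = (0, 2, 0, 1)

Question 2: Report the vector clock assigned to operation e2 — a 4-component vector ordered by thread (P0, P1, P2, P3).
(1, 0, 0, 0)

e3 (invocation 4): nothing precedes it; P2's component alone gives (0, 0, 1, 0)
e1 (invocation 1): nothing precedes it; P1's component alone gives (0, 1, 0, 0)
e2 (invocation 3): nothing precedes it; P0's component alone gives (1, 0, 0, 0)
e4, invoked 5, takes VC(e1)=(0, 1, 0, 0) under max, adds 1 for P1 → (0, 2, 0, 0)
e5, invoked 8, takes VC(e2)=(1, 0, 0, 0) under max, adds 1 for P0 → (2, 0, 0, 0)
e7, invoked 11, takes VC(e4)=(0, 2, 0, 0) under max, adds 1 for P3 → (0, 2, 0, 1)
e6, invoked 9, takes VC(e4)=(0, 2, 0, 0) under max, adds 1 for P1 → (0, 3, 0, 0)
target: VC(e2) = (1, 0, 0, 0)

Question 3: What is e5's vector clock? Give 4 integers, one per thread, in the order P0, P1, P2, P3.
(2, 0, 0, 0)

e3, invoked 4, has no incoming edges; only P2's bump applies → (0, 0, 1, 0)
e1, invoked 1, has no incoming edges; only P1's bump applies → (0, 1, 0, 0)
e2, invoked 3, has no incoming edges; only P0's bump applies → (1, 0, 0, 0)
from VC(e1)=(0, 1, 0, 0), e4 (invoked 5) maxes components and bumps P1 → (0, 2, 0, 0)
from VC(e2)=(1, 0, 0, 0), e5 (invoked 8) maxes components and bumps P0 → (2, 0, 0, 0)
from VC(e4)=(0, 2, 0, 0), e7 (invoked 11) maxes components and bumps P3 → (0, 2, 0, 1)
from VC(e4)=(0, 2, 0, 0), e6 (invoked 9) maxes components and bumps P1 → (0, 3, 0, 0)
target: VC(e5) = (2, 0, 0, 0)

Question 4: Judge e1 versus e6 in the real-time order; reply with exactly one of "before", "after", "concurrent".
before

e1 spans [1,2], e6 spans [9,13]
resp(e1)=2 < inv(e6)=9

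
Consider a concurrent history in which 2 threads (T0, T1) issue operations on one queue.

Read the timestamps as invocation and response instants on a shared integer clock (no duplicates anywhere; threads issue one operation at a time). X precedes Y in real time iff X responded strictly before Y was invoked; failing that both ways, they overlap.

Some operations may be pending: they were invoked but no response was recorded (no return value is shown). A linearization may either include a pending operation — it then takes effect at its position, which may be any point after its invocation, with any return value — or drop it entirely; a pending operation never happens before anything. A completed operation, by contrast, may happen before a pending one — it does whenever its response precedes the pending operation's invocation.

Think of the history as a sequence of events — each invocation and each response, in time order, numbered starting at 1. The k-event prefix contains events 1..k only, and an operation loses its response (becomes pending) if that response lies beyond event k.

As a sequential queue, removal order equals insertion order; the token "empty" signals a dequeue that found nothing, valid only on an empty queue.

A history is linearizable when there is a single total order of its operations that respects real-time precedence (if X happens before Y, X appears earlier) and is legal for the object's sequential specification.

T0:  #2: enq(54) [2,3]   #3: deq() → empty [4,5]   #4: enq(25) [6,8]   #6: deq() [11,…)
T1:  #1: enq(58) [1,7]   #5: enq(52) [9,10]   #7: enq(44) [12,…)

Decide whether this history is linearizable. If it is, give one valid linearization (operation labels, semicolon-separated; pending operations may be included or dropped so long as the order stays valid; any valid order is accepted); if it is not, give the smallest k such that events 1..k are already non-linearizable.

the violation lands at event 5, #3's response at time 5: events 1..4 linearize, events 1..5 do not
one real-time candidate order over the 2 completed operations — the queue replay rejects it
no completion choice of the 1 pending operation (#1) rescues it — every subset was tried
one such order, #2, #3 (pending dropped), breaks at step 2 where #3 deq() → empty is illegal

not linearizable — minimal violating prefix: 5 events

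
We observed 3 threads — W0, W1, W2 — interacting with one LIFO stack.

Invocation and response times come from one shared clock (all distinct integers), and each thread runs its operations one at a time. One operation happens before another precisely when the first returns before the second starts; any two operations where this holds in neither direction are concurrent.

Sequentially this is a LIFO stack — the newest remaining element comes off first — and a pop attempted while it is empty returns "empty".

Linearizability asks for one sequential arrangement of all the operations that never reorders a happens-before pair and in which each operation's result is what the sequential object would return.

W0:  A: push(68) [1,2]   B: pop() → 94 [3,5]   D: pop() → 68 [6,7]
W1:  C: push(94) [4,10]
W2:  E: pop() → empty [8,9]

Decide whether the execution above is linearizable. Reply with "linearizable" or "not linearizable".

linearizable

a witness: A, C, B, D, E
step 1: A push(68) — stack <68>
step 2: C push(94) — stack <68,94>
step 3: B pop() → 94 — stack <68>
step 4: D pop() → 68 — stack <>
step 5: E pop() → empty — stack <>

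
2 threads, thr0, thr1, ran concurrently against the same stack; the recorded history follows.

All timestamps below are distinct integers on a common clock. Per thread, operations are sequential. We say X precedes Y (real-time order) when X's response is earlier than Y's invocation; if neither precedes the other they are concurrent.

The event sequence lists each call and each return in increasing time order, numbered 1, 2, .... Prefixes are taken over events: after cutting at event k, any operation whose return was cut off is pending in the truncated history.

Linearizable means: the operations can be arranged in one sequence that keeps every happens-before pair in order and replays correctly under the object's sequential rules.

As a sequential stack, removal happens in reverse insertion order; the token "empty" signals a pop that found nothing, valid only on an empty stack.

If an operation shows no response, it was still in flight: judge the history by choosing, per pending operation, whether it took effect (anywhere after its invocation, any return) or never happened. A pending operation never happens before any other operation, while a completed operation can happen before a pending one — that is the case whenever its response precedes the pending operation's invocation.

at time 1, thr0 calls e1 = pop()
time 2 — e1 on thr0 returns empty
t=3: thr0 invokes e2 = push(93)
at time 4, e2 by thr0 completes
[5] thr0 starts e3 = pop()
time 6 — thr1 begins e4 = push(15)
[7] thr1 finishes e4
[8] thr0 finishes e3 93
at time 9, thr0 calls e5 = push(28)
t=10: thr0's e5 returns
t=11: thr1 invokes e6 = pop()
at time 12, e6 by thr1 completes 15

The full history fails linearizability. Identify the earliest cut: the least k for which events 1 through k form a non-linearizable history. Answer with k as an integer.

a valid linearization of events 1..11 exists, for instance e1, e2, e3, e4, e5:
1. e1 pop() → empty, leaving stack <>
2. e2 push(93), leaving stack <93>
3. e3 pop() → 93, leaving stack <>
4. e4 push(15), leaving stack <15>
5. e5 push(28), leaving stack <15,28>
event 12 — e6's response, time 12 — after it, nothing linearizes
e.g. e1, e2, e3, e4, e5, e6: illegal at step 6, since e6 pop() → 15 cannot apply there
e.g. e1, e2, e4, e3, e5, e6: illegal at step 4, since e3 pop() → 93 cannot apply there

12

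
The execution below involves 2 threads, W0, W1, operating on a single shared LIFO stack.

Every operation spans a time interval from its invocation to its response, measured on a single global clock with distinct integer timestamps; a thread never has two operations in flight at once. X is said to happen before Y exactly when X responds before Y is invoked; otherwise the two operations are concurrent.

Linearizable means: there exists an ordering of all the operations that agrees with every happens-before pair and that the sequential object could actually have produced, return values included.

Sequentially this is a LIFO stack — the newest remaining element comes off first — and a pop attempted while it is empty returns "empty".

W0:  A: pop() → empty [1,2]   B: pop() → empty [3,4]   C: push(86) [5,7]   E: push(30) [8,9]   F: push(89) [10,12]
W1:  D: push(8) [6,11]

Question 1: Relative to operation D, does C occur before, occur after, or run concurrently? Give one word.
C spans [5,7], D spans [6,11]
the intervals overlap in both directions

concurrent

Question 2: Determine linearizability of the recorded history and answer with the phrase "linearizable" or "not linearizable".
witness order: A, B, C, D, E, F
step 1: A pop() → empty — stack <>
step 2: B pop() → empty — stack <>
step 3: C push(86) — stack <86>
step 4: D push(8) — stack <86,8>
step 5: E push(30) — stack <86,8,30>
step 6: F push(89) — stack <86,8,30,89>

linearizable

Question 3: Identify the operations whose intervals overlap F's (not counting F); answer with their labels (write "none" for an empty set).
F spans [10,12]; an op avoiding the whole window 10..12 is ordered, any other is concurrent
A [1,2]: before
B [3,4]: before
C [5,7]: before
D [6,11]: concurrent
E [8,9]: before

D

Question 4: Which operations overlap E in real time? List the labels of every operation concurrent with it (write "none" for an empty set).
concurrent with E ([8,9]): every op whose interval crosses 8..9
A [1,2]: before
B [3,4]: before
C [5,7]: before
D [6,11]: concurrent
F [10,12]: after

D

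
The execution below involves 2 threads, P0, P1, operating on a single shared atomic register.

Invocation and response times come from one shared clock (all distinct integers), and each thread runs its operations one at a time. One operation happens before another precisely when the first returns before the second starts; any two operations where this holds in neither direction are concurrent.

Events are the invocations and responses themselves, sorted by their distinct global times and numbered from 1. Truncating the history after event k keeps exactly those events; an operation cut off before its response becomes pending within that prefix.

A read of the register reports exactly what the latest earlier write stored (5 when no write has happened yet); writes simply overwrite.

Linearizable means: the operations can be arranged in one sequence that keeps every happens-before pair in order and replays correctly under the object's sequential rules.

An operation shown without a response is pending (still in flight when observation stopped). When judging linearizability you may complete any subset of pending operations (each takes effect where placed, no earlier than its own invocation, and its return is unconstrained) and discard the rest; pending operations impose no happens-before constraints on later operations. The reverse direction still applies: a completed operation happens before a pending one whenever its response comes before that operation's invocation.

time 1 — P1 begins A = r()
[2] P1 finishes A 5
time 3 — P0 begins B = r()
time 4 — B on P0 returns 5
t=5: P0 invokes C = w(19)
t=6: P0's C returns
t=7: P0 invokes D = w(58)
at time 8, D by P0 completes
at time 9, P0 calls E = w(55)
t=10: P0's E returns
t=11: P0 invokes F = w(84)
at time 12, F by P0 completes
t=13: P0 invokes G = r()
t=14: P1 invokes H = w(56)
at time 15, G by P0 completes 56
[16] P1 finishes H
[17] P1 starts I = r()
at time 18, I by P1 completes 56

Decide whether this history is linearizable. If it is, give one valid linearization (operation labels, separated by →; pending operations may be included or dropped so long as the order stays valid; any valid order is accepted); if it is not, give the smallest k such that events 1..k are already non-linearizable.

1. A r() → 5, leaving value 5
2. B r() → 5, leaving value 5
3. C w(19), leaving value 19
4. D w(58), leaving value 58
5. E w(55), leaving value 55
6. F w(84), leaving value 84
7. H w(56), leaving value 56
8. G r() → 56, leaving value 56
9. I r() → 56, leaving value 56

linearizable — witness: A → B → C → D → E → F → H → G → I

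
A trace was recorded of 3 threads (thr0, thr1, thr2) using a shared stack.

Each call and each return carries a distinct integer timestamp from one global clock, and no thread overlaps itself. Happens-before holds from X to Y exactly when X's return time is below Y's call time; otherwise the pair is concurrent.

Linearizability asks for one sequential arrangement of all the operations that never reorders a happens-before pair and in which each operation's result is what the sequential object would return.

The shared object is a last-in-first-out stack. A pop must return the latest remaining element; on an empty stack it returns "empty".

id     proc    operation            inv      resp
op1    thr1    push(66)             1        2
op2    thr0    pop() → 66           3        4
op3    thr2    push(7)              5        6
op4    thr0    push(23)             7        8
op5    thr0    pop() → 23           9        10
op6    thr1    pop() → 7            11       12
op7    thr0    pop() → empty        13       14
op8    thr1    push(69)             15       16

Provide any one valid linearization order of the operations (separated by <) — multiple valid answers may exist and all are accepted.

after step 1 (op1 push(66)): stack <66>
after step 2 (op2 pop() → 66): stack <>
after step 3 (op3 push(7)): stack <7>
after step 4 (op4 push(23)): stack <7,23>
after step 5 (op5 pop() → 23): stack <7>
after step 6 (op6 pop() → 7): stack <>
after step 7 (op7 pop() → empty): stack <>
after step 8 (op8 push(69)): stack <69>

op1 < op2 < op3 < op4 < op5 < op6 < op7 < op8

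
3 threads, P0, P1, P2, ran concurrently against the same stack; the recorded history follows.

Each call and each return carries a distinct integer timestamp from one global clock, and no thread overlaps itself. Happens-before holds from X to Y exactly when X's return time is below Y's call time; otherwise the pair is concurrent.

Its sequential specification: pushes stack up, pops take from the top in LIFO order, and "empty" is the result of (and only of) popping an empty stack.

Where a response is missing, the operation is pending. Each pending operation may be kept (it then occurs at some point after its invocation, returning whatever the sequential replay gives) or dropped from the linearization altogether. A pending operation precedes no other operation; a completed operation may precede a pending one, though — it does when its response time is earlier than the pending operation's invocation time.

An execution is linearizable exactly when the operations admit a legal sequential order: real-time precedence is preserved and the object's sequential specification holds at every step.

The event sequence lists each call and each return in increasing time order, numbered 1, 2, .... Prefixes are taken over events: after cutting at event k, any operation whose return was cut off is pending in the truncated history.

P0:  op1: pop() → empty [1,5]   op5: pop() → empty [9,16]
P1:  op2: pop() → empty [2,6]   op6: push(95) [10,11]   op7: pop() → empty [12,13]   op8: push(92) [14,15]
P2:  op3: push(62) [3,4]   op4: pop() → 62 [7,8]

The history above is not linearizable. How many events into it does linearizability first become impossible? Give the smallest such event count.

events 1..15 are linearizable; a witness order is op1, op2, op3, op4, op6, op5, op7, op8:
after step 1 (op1 pop() → empty): stack <>
after step 2 (op2 pop() → empty): stack <>
after step 3 (op3 push(62)): stack <62>
after step 4 (op4 pop() → 62): stack <>
after step 5 (op6 push(95)): stack <95>
after step 6 (op5 pop() (pending, included)): stack <>
after step 7 (op7 pop() → empty): stack <>
after step 8 (op8 push(92)): stack <92>
with event 16 included (op5 responding at time 16), all real-time-consistent orders fail
take op1, op2, op3, op4, op5, op6, op7, op8: step 7 already fails, because op7 pop() → empty cannot occur there
take op1, op2, op3, op4, op6, op5, op7, op8: step 6 already fails, because op5 pop() → empty cannot occur there

16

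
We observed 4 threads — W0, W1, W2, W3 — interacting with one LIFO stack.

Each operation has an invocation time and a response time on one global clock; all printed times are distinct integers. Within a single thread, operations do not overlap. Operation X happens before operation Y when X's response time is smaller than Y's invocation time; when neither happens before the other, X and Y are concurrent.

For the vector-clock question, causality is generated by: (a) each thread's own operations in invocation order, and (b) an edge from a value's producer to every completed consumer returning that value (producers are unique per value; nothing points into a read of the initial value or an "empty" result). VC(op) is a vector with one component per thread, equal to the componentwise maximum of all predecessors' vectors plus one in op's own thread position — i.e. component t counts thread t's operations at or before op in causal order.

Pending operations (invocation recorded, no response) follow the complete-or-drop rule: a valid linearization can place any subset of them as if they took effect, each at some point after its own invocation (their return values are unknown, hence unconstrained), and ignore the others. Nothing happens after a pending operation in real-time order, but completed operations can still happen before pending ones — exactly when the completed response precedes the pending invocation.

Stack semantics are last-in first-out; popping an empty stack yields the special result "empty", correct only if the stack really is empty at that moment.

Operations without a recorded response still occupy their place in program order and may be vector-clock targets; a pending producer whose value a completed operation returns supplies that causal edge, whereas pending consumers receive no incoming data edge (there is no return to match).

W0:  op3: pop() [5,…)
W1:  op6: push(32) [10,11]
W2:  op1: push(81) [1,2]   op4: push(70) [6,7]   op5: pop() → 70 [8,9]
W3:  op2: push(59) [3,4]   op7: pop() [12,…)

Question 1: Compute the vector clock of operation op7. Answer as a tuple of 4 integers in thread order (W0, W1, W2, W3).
invoked at 3, op2 has no predecessors; its own W3 bump gives (0, 0, 0, 1)
invoked at 1, op1 has no predecessors; its own W2 bump gives (0, 0, 1, 0)
invoked at 10, op6 has no predecessors; its own W1 bump gives (0, 1, 0, 0)
invoked at 5, op3 has no predecessors; its own W0 bump gives (1, 0, 0, 0)
invoked at 12, op7 merges VC(op2)=(0, 0, 0, 1) and bumps W3's slot → (0, 0, 0, 2)
invoked at 6, op4 merges VC(op1)=(0, 0, 1, 0) and bumps W2's slot → (0, 0, 2, 0)
invoked at 8, op5 merges VC(op4)=(0, 0, 2, 0) and bumps W2's slot → (0, 0, 3, 0)
target: VC(op7) = (0, 0, 0, 2)

(0, 0, 0, 2)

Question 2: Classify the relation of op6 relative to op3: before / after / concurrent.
op6 spans [10,11], op3 spans [5,…)
the intervals overlap in both directions

concurrent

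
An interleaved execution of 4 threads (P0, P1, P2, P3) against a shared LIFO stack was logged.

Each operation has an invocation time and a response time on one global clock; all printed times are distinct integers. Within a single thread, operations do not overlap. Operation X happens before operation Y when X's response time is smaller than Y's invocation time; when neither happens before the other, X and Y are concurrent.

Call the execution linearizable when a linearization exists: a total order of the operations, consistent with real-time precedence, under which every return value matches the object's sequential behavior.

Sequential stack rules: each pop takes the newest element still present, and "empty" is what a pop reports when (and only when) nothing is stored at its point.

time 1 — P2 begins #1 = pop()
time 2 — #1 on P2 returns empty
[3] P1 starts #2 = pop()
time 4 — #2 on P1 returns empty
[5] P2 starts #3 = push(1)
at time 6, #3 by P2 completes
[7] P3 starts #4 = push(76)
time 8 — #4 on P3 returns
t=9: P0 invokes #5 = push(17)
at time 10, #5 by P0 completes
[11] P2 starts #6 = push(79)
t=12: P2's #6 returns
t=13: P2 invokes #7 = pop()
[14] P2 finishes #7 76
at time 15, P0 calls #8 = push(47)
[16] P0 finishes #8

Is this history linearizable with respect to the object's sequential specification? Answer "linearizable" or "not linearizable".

not linearizable

already the first 14 events (up to #7's response at time 14) admit no linearization; the first 13 still do
one real-time candidate order over the 7 completed operations — the LIFO stack replay rejects it
for example #1, #2, #3, #4, #5, #6, #7 fails at step 7: #7 pop() → 76 is not legal there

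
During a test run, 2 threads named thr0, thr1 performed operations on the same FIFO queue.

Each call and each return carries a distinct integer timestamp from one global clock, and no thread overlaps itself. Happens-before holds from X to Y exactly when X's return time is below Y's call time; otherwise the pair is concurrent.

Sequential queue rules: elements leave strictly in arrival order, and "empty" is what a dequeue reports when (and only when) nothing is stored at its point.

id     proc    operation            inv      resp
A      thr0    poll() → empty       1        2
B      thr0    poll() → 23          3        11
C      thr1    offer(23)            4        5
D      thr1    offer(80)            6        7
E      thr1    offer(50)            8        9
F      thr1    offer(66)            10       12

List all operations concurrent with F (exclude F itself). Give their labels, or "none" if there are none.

concurrent with F ([10,12]): every op whose interval crosses 10..12
A [1,2]: before
B [3,11]: concurrent
C [4,5]: before
D [6,7]: before
E [8,9]: before

B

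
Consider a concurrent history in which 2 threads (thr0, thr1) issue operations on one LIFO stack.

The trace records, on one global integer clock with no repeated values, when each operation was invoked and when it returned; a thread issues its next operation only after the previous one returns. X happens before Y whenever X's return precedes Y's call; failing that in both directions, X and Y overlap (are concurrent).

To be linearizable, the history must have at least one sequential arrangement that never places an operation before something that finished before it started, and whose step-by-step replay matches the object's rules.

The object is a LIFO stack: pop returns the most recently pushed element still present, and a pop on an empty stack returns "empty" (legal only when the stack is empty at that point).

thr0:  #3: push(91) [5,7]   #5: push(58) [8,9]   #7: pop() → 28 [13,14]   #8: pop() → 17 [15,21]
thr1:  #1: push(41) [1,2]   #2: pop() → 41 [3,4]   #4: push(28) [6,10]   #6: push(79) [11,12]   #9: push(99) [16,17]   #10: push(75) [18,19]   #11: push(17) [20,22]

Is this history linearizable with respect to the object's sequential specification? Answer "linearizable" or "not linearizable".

cut after 13 events: linearizable; cut after 14 events (#7 responds, time 14): not linearizable
the 7 completed operations admit 3 real-time orders; each fails the LIFO stack replay
one such order, #1, #2, #3, #4, #5, #6, #7, breaks at step 7 where #7 pop() → 28 is illegal
one such order, #1, #2, #3, #5, #4, #6, #7, breaks at step 7 where #7 pop() → 28 is illegal

not linearizable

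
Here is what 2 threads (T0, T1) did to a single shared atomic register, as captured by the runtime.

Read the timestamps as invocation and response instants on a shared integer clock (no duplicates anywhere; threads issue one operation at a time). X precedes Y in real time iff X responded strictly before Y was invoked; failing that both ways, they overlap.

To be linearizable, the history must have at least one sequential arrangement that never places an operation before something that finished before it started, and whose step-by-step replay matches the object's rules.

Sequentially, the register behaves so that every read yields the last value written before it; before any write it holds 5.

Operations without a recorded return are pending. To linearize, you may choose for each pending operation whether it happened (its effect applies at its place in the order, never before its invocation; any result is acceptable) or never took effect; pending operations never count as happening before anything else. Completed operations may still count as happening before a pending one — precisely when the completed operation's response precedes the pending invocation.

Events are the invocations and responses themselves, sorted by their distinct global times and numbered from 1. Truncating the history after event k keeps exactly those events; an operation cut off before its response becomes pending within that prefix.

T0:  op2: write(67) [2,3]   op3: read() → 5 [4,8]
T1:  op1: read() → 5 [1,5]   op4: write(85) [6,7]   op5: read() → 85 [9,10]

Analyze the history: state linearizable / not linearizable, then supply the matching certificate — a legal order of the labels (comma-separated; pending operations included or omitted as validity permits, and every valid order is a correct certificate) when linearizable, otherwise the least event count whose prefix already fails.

prefix check: 1..7 passes, 1..8 fails once op3's time-8 response joins
all 5 real-time-respecting orders fail — 4 completed atomic register operations, no legal replay
e.g. op1, op2, op3, op4: illegal at step 3, since op3 read() → 5 cannot apply there
e.g. op1, op2, op4, op3: illegal at step 4, since op3 read() → 5 cannot apply there

not linearizable — minimal violating prefix: 8 events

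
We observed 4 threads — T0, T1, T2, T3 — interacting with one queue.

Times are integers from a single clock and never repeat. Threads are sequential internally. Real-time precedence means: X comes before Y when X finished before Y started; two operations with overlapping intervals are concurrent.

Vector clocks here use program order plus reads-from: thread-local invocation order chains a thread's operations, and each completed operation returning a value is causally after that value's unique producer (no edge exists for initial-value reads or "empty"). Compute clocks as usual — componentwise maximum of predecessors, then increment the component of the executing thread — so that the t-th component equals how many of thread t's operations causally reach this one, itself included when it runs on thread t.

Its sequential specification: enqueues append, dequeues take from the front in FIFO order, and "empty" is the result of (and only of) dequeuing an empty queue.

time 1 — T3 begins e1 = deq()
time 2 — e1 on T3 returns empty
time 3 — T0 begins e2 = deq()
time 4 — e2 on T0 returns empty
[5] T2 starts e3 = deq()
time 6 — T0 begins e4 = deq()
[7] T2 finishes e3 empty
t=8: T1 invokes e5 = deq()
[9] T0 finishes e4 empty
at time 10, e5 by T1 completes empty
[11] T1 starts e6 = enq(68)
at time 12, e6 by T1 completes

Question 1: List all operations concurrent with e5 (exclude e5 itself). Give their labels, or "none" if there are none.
Answer: e4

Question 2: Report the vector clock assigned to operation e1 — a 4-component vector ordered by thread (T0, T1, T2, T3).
Answer: (0, 0, 0, 1)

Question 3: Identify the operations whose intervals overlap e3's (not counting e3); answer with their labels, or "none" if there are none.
Answer: e4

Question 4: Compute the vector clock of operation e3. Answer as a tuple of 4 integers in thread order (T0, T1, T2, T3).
Answer: (0, 0, 1, 0)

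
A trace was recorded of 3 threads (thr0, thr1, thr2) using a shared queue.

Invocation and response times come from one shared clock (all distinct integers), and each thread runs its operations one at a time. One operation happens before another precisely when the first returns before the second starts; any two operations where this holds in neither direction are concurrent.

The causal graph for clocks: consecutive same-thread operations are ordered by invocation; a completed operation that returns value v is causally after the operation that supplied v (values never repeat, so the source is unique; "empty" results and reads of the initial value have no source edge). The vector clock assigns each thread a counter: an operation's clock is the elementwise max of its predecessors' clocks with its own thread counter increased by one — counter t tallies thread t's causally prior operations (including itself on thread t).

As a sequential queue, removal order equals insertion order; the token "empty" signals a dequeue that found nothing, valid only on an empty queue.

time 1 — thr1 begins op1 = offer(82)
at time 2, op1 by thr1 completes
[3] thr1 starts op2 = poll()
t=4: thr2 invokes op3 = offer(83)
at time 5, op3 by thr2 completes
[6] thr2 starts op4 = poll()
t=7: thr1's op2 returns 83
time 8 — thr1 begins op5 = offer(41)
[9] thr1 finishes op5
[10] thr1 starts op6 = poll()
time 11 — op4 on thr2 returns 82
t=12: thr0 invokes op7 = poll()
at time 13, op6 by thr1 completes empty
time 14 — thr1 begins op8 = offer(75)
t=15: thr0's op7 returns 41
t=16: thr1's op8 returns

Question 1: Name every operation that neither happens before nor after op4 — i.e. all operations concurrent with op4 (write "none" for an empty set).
op4 runs from 6 to 11; window-overlapping ops are concurrent
op1 [1,2]: before
op2 [3,7]: concurrent
op3 [4,5]: before
op5 [8,9]: concurrent
op6 [10,13]: concurrent
op7 [12,15]: after
op8 [14,16]: after

op2, op5, op6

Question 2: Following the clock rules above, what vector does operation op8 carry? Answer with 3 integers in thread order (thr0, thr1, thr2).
op3, invoked 4, has no incoming edges; only thr2's bump applies → (0, 0, 1)
op1, invoked 1, has no incoming edges; only thr1's bump applies → (0, 1, 0)
from VC(op1)=(0, 1, 0), VC(op3)=(0, 0, 1), op4 (invoked 6) maxes components and bumps thr2 → (0, 1, 2)
from VC(op1)=(0, 1, 0), VC(op3)=(0, 0, 1), op2 (invoked 3) maxes components and bumps thr1 → (0, 2, 1)
from VC(op2)=(0, 2, 1), op5 (invoked 8) maxes components and bumps thr1 → (0, 3, 1)
from VC(op5)=(0, 3, 1), op6 (invoked 10) maxes components and bumps thr1 → (0, 4, 1)
from VC(op5)=(0, 3, 1), op7 (invoked 12) maxes components and bumps thr0 → (1, 3, 1)
from VC(op6)=(0, 4, 1), op8 (invoked 14) maxes components and bumps thr1 → (0, 5, 1)
target: VC(op8) = (0, 5, 1)

(0, 5, 1)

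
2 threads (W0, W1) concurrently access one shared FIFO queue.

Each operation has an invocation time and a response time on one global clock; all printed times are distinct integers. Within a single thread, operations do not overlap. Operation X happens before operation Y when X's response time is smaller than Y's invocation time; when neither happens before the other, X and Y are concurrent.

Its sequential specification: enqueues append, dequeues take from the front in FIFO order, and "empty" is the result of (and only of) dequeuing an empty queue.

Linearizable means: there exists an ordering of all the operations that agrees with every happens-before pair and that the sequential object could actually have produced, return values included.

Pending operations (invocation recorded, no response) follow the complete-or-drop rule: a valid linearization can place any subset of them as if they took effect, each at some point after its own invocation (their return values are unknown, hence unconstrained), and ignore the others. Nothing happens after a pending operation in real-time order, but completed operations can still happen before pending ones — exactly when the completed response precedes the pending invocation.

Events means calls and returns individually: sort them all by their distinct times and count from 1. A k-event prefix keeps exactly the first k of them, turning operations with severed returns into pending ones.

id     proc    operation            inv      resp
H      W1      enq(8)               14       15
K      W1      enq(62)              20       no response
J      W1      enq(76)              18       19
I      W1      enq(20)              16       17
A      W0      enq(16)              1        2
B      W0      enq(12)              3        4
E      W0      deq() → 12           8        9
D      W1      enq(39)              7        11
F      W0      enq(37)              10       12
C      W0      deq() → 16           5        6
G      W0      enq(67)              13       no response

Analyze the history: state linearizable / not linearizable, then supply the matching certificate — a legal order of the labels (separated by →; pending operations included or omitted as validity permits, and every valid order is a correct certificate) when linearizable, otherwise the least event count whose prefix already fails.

step 1: A enq(16) — queue <16>
step 2: B enq(12) — queue <16,12>
step 3: C deq() → 16 — queue <12>
step 4: D enq(39) — queue <12,39>
step 5: E deq() → 12 — queue <39>
step 6: F enq(37) — queue <39,37>
step 7: G enq(67) (pending, included) — queue <39,37,67>
step 8: H enq(8) — queue <39,37,67,8>
step 9: I enq(20) — queue <39,37,67,8,20>
step 10: J enq(76) — queue <39,37,67,8,20,76>

linearizable — witness: A → B → C → D → E → F → G → H → I → J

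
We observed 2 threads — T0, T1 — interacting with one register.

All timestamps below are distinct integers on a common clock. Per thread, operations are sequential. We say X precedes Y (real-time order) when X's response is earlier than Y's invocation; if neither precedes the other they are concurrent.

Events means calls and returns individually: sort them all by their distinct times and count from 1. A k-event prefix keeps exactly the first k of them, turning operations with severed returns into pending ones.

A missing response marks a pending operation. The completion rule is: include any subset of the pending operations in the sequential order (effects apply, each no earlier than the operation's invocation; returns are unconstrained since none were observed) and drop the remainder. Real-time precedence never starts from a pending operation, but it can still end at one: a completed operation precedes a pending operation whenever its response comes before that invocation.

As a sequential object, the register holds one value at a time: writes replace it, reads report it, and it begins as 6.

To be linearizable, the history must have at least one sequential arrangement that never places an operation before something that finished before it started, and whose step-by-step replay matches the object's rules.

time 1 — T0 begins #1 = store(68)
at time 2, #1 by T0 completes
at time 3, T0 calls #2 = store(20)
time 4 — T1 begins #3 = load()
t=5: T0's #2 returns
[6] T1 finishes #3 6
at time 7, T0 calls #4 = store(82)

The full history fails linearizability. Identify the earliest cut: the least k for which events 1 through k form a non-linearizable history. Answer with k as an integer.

events 1..5 are linearizable, e.g. via #1, #2:
after step 1 (#1 store(68)): value 68
after step 2 (#2 store(20)): value 20
event 6 — #3's response, time 6 — after it, nothing linearizes
sample order #1, #2, #3 stalls at step 3 — #3 load() → 6 has no legal effect
sample order #1, #3, #2 stalls at step 2 — #3 load() → 6 has no legal effect

6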